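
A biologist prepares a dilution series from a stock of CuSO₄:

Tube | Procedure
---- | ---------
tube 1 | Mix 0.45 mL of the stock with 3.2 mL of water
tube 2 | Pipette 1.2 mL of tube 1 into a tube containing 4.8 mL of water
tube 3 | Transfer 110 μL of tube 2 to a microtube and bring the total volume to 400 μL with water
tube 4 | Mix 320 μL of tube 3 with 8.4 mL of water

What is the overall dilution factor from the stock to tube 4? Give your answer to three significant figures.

Step 1: 0.45 mL + 3.2 mL = 3.65 mL total → factor 3.65/0.45 = 8.1111
Step 2: 1.2 mL + 4.8 mL = 6 mL total → factor 6/1.2 = 5
Step 3: 110 μL brought to 400 μL → factor 400/110 = 3.6364
Step 4: 320 μL + 8.4 mL = 8720 μL total → factor 8720/320 = 27.25
Overall dilution factor = 8.1111 × 5 × 3.6364 × 27.25 = 4018.7

4.02 × 10^3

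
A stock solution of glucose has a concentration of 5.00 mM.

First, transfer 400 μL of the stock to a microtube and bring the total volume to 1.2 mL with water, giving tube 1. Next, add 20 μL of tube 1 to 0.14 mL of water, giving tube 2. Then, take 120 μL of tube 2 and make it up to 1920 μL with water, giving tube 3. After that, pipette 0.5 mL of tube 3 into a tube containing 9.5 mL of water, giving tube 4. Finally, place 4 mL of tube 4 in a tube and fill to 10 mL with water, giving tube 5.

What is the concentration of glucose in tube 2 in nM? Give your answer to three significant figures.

Step 1: 400 μL brought to 1.2 mL → factor 1200/400 = 3
Step 2: 20 μL + 0.14 mL = 160 μL total → factor 160/20 = 8
Dilution factor through tube 2 = 3 × 8 = 24
[tube 2] = 5.00 mM / 24 = 0.2083 mM = 2.08 × 10^5 nM

2.08 × 10^5 nM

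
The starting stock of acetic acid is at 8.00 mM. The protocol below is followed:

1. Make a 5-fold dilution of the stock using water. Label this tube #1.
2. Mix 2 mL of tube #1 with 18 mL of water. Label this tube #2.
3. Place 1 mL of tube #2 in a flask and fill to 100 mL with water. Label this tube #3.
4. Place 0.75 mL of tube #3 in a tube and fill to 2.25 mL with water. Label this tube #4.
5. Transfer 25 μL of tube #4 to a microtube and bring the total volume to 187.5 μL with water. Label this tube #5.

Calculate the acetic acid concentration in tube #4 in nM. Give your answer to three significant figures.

533 nM

Step 1: 5-fold → factor 5
Step 2: 2 mL + 18 mL = 20 mL total → factor 20/2 = 10
Step 3: 1 mL brought to 100 mL → factor 100/1 = 100
Step 4: 0.75 mL brought to 2.25 mL → factor 2.25/0.75 = 3
Dilution factor through tube #4 = 5 × 10 × 100 × 3 = 15000
[tube #4] = 8.00 mM / 15000 = 0.0005333 mM = 533 nM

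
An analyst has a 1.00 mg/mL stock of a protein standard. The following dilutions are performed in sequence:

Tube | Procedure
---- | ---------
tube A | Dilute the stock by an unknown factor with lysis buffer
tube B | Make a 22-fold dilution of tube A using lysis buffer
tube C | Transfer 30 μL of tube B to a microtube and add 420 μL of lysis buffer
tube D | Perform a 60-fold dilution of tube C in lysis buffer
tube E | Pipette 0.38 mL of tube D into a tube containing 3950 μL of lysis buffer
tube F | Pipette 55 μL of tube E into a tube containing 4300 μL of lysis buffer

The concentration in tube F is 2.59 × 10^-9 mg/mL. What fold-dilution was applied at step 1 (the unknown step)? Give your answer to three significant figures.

21.6-fold

Step 1: unknown factor x
Step 2: 22-fold → factor 22
Step 3: 30 μL + 420 μL = 450 μL total → factor 450/30 = 15
Step 4: 60-fold → factor 60
Step 5: 0.38 mL + 3950 μL = 4.33 mL total → factor 4.33/0.38 = 11.395
Step 6: 55 μL + 4300 μL = 4355 μL total → factor 4355/55 = 79.182
Product of known-step factors = 1.7865 × 10^7
Overall factor = 1.00 mg/mL / (2.59 × 10^-9 mg/mL) = 3.861 × 10^8
x = 3.861 × 10^8 / 1.7865 × 10^7 = 21.6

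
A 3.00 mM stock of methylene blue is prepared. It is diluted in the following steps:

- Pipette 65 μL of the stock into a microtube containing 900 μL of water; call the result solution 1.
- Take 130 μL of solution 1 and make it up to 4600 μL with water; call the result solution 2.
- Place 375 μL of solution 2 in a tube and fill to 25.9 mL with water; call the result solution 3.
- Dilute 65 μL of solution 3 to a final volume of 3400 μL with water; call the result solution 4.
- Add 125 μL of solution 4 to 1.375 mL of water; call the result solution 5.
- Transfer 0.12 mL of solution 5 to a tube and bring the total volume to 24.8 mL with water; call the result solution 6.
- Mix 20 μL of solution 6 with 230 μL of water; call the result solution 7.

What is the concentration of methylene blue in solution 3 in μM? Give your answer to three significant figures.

0.0827 μM

Step 1: 65 μL + 900 μL = 965 μL total → factor 965/65 = 14.846
Step 2: 130 μL brought to 4600 μL → factor 4600/130 = 35.385
Step 3: 375 μL brought to 25.9 mL → factor 25900/375 = 69.067
Dilution factor through solution 3 = 14.846 × 35.385 × 69.067 = 36282
[solution 3] = 3.00 mM / 36282 = 8.268 × 10^-5 mM = 0.0827 μM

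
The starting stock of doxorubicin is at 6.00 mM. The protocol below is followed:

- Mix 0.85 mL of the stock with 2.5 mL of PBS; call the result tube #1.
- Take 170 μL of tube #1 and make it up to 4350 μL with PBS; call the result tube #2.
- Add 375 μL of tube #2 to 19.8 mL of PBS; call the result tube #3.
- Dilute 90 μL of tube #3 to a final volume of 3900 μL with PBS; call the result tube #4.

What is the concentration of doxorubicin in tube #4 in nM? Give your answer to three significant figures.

Step 1: 0.85 mL + 2.5 mL = 3.35 mL total → factor 3.35/0.85 = 3.9412
Step 2: 170 μL brought to 4350 μL → factor 4350/170 = 25.588
Step 3: 375 μL + 19.8 mL = 20175 μL total → factor 20175/375 = 53.8
Step 4: 90 μL brought to 3900 μL → factor 3900/90 = 43.333
Overall dilution factor = 3.9412 × 25.588 × 53.8 × 43.333 = 2.3511 × 10^5
Final = 6.00 mM / 2.3511 × 10^5 = 2.552 × 10^-5 mM = 25.5 nM

25.5 nM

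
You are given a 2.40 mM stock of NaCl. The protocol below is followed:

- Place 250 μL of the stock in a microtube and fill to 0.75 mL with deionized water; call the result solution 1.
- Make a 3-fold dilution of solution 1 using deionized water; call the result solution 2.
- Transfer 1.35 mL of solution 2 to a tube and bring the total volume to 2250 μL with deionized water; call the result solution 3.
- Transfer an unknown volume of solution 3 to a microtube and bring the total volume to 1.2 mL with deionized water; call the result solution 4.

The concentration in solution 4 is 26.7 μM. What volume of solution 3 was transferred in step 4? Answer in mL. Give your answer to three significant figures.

0.200 mL

Step 1: 250 μL brought to 0.75 mL → factor 750/250 = 3
Step 2: 3-fold → factor 3
Step 3: 1.35 mL brought to 2250 μL → factor 2.25/1.35 = 1.6667
Step 4: v brought to 1.2 mL → factor = 1.2 mL/v
Product of known-step factors = 15
Overall factor = 2.40 mM / (26.7 μM) = 89.888
Step-4 factor = 89.888 / 15 = 5.9925
v = 1.2 mL / 5.9925 = 0.200 mL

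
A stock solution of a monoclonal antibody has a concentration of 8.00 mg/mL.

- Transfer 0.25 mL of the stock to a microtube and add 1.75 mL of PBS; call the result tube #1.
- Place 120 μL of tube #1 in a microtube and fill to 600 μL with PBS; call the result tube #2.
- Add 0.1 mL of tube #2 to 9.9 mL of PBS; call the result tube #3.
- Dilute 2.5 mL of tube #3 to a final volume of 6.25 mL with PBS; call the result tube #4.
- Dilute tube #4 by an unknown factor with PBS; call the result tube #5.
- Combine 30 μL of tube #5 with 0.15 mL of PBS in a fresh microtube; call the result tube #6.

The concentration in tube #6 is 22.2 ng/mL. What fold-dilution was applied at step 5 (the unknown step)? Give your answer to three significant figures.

6.01-fold

Step 1: 0.25 mL + 1.75 mL = 2 mL total → factor 2/0.25 = 8
Step 2: 120 μL brought to 600 μL → factor 600/120 = 5
Step 3: 0.1 mL + 9.9 mL = 10 mL total → factor 10/0.1 = 100
Step 4: 2.5 mL brought to 6.25 mL → factor 6.25/2.5 = 2.5
Step 5: unknown factor x
Step 6: 30 μL + 0.15 mL = 180 μL total → factor 180/30 = 6
Product of known-step factors = 60000
Overall factor = 8.00 mg/mL / (22.2 ng/mL) = 3.6036 × 10^5
x = 3.6036 × 10^5 / 60000 = 6.01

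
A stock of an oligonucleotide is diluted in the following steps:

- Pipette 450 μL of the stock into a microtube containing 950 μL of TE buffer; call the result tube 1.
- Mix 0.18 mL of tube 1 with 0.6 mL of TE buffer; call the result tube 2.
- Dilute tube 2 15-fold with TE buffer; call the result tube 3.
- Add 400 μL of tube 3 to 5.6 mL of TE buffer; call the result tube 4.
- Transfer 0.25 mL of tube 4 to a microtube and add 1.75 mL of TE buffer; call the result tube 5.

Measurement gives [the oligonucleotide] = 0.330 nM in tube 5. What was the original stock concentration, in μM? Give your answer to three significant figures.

8.01 μM

Step 1: 450 μL + 950 μL = 1400 μL total → factor 1400/450 = 3.1111
Step 2: 0.18 mL + 0.6 mL = 0.78 mL total → factor 0.78/0.18 = 4.3333
Step 3: 15-fold → factor 15
Step 4: 400 μL + 5.6 mL = 6000 μL total → factor 6000/400 = 15
Step 5: 0.25 mL + 1.75 mL = 2 mL total → factor 2/0.25 = 8
Overall dilution factor = 3.1111 × 4.3333 × 15 × 15 × 8 = 24267
Stock = 0.330 nM × 24267 = 8008 nM = 8.01 μM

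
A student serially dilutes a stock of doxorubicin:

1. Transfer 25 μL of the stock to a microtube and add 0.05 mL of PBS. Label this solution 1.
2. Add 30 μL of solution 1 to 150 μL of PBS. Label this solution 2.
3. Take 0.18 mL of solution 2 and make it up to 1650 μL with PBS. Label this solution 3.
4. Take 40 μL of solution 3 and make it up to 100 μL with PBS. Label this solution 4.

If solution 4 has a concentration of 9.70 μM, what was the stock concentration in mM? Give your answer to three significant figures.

Step 1: 25 μL + 0.05 mL = 75 μL total → factor 75/25 = 3
Step 2: 30 μL + 150 μL = 180 μL total → factor 180/30 = 6
Step 3: 0.18 mL brought to 1650 μL → factor 1.65/0.18 = 9.1667
Step 4: 40 μL brought to 100 μL → factor 100/40 = 2.5
Overall dilution factor = 3 × 6 × 9.1667 × 2.5 = 412.5
Stock = 9.70 μM × 412.5 = 4001 μM = 4.00 mM

4.00 mM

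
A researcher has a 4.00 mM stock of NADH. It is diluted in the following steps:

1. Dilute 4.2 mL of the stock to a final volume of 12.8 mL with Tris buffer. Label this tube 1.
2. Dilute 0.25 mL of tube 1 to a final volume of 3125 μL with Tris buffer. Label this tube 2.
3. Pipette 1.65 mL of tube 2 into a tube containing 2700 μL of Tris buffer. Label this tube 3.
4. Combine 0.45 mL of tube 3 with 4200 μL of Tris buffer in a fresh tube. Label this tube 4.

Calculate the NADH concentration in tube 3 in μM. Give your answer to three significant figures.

39.8 μM

Step 1: 4.2 mL brought to 12.8 mL → factor 12.8/4.2 = 3.0476
Step 2: 0.25 mL brought to 3125 μL → factor 3.125/0.25 = 12.5
Step 3: 1.65 mL + 2700 μL = 4.35 mL total → factor 4.35/1.65 = 2.6364
Dilution factor through tube 3 = 3.0476 × 12.5 × 2.6364 = 100.43
[tube 3] = 4.00 mM / 100.43 = 0.03983 mM = 39.8 μM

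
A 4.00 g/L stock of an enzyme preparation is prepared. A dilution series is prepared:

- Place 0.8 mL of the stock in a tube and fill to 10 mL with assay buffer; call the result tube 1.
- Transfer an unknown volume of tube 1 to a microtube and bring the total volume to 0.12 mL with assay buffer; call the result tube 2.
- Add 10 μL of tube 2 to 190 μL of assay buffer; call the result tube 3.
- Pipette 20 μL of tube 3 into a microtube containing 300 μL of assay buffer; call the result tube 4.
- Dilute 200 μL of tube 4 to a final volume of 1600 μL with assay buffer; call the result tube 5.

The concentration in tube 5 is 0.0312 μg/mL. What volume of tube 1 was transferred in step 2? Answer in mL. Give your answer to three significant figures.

Step 1: 0.8 mL brought to 10 mL → factor 10/0.8 = 12.5
Step 2: v brought to 0.12 mL → factor = 0.12 mL/v
Step 3: 10 μL + 190 μL = 200 μL total → factor 200/10 = 20
Step 4: 20 μL + 300 μL = 320 μL total → factor 320/20 = 16
Step 5: 200 μL brought to 1600 μL → factor 1600/200 = 8
Product of known-step factors = 32000
Overall factor = 4.00 g/L / (0.0312 μg/mL) = 1.2821 × 10^5
Step-2 factor = 1.2821 × 10^5 / 32000 = 4.0064
v = 0.12 mL / 4.0064 = 0.0300 mL

0.0300 mL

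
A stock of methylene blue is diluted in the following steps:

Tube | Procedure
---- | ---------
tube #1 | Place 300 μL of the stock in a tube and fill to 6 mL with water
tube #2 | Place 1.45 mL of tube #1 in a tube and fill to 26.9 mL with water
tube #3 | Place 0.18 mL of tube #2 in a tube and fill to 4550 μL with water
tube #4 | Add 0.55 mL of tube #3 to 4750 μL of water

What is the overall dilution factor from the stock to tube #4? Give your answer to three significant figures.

Step 1: 300 μL brought to 6 mL → factor 6000/300 = 20
Step 2: 1.45 mL brought to 26.9 mL → factor 26.9/1.45 = 18.552
Step 3: 0.18 mL brought to 4550 μL → factor 4.55/0.18 = 25.278
Step 4: 0.55 mL + 4750 μL = 5.3 mL total → factor 5.3/0.55 = 9.6364
Overall dilution factor = 20 × 18.552 × 25.278 × 9.6364 = 90379

9.04 × 10^4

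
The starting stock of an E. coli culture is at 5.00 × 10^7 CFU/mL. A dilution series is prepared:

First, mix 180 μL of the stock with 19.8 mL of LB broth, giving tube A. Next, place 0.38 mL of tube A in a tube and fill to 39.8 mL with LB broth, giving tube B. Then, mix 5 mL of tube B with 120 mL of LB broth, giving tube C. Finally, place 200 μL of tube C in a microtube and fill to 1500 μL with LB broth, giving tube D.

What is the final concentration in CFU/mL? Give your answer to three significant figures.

Step 1: 180 μL + 19.8 mL = 19980 μL total → factor 19980/180 = 111
Step 2: 0.38 mL brought to 39.8 mL → factor 39.8/0.38 = 104.74
Step 3: 5 mL + 120 mL = 125 mL total → factor 125/5 = 25
Step 4: 200 μL brought to 1500 μL → factor 1500/200 = 7.5
Overall dilution factor = 111 × 104.74 × 25 × 7.5 = 2.1798 × 10^6
Final = 5.00 × 10^7 CFU/mL / 2.1798 × 10^6 = 22.9 CFU/mL

22.9 CFU/mL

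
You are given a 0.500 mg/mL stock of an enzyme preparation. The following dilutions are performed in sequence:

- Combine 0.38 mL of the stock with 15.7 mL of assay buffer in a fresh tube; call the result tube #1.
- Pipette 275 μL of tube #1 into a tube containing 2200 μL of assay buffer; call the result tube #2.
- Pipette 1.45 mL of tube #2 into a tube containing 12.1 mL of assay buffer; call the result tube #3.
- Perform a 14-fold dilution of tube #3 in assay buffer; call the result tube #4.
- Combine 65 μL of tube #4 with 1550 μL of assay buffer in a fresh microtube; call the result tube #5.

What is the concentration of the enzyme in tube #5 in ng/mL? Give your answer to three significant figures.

Step 1: 0.38 mL + 15.7 mL = 16.08 mL total → factor 16.08/0.38 = 42.316
Step 2: 275 μL + 2200 μL = 2475 μL total → factor 2475/275 = 9
Step 3: 1.45 mL + 12.1 mL = 13.55 mL total → factor 13.55/1.45 = 9.3448
Step 4: 14-fold → factor 14
Step 5: 65 μL + 1550 μL = 1615 μL total → factor 1615/65 = 24.846
Overall dilution factor = 42.316 × 9 × 9.3448 × 14 × 24.846 = 1.238 × 10^6
Final = 0.500 mg/mL / 1.238 × 10^6 = 4.039 × 10^-7 mg/mL = 0.404 ng/mL

0.404 ng/mL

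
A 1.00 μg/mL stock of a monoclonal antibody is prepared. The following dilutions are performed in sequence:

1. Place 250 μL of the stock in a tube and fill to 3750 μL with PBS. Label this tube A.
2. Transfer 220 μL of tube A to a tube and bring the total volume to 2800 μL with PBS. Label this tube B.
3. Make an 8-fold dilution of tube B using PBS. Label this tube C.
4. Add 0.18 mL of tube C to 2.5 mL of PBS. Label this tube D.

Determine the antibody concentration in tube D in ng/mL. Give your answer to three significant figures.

0.0440 ng/mL

Step 1: 250 μL brought to 3750 μL → factor 3750/250 = 15
Step 2: 220 μL brought to 2800 μL → factor 2800/220 = 12.727
Step 3: 8-fold → factor 8
Step 4: 0.18 mL + 2.5 mL = 2.68 mL total → factor 2.68/0.18 = 14.889
Overall dilution factor = 15 × 12.727 × 8 × 14.889 = 22739
Final = 1.00 μg/mL / 22739 = 4.398 × 10^-5 μg/mL = 0.0440 ng/mL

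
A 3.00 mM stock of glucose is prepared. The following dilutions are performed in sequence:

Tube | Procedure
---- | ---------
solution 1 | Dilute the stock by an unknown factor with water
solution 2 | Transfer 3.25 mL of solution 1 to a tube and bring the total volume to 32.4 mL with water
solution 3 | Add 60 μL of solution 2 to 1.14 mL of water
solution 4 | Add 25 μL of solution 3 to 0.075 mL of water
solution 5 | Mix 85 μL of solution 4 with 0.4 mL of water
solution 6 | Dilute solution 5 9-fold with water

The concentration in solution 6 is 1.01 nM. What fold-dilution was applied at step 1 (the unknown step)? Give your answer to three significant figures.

Step 1: unknown factor x
Step 2: 3.25 mL brought to 32.4 mL → factor 32.4/3.25 = 9.9692
Step 3: 60 μL + 1.14 mL = 1200 μL total → factor 1200/60 = 20
Step 4: 25 μL + 0.075 mL = 100 μL total → factor 100/25 = 4
Step 5: 85 μL + 0.4 mL = 485 μL total → factor 485/85 = 5.7059
Step 6: 9-fold → factor 9
Product of known-step factors = 40956
Overall factor = 3.00 mM / (1.01 nM) = 2.9703 × 10^6
x = 2.9703 × 10^6 / 40956 = 72.5

72.5-fold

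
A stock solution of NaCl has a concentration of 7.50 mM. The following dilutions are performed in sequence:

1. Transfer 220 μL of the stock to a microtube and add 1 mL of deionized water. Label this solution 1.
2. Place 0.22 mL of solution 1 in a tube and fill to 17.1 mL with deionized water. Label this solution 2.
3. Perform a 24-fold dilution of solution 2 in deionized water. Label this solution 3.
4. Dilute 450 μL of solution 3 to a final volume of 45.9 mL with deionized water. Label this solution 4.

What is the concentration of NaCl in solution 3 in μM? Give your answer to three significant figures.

Step 1: 220 μL + 1 mL = 1220 μL total → factor 1220/220 = 5.5455
Step 2: 0.22 mL brought to 17.1 mL → factor 17.1/0.22 = 77.727
Step 3: 24-fold → factor 24
Dilution factor through solution 3 = 5.5455 × 77.727 × 24 = 10345
[solution 3] = 7.50 mM / 10345 = 0.0007250 mM = 0.725 μM

0.725 μM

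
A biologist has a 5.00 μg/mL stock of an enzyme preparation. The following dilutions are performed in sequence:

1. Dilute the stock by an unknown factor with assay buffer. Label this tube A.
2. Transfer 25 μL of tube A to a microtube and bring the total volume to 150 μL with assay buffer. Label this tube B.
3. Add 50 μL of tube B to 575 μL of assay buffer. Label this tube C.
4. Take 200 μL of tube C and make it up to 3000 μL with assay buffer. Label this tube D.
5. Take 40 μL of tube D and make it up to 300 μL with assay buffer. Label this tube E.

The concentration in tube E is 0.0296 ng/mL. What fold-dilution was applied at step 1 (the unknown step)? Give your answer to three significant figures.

20.0-fold

Step 1: unknown factor x
Step 2: 25 μL brought to 150 μL → factor 150/25 = 6
Step 3: 50 μL + 575 μL = 625 μL total → factor 625/50 = 12.5
Step 4: 200 μL brought to 3000 μL → factor 3000/200 = 15
Step 5: 40 μL brought to 300 μL → factor 300/40 = 7.5
Product of known-step factors = 8437.5
Overall factor = 5.00 μg/mL / (0.0296 ng/mL) = 1.6892 × 10^5
x = 1.6892 × 10^5 / 8437.5 = 20.0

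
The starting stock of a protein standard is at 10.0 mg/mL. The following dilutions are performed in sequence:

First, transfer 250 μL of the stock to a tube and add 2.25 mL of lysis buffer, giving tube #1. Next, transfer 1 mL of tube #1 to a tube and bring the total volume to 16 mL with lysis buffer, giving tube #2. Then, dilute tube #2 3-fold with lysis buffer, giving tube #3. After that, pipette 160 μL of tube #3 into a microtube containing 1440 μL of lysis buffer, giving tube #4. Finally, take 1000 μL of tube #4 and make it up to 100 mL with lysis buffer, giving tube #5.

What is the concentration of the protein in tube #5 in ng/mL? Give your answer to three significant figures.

20.8 ng/mL

Step 1: 250 μL + 2.25 mL = 2500 μL total → factor 2500/250 = 10
Step 2: 1 mL brought to 16 mL → factor 16/1 = 16
Step 3: 3-fold → factor 3
Step 4: 160 μL + 1440 μL = 1600 μL total → factor 1600/160 = 10
Step 5: 1000 μL brought to 100 mL → factor 1 × 10^5/1000 = 100
Overall dilution factor = 10 × 16 × 3 × 10 × 100 = 4.8 × 10^5
Final = 10.0 mg/mL / 4.8 × 10^5 = 2.083 × 10^-5 mg/mL = 20.8 ng/mL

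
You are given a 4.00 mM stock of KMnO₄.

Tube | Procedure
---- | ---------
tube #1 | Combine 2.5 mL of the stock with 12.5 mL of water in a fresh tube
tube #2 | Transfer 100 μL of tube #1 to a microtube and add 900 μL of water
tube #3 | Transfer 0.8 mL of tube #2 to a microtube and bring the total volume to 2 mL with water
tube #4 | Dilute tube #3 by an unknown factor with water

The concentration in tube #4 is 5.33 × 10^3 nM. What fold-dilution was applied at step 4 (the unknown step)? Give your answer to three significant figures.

5.00-fold

Step 1: 2.5 mL + 12.5 mL = 15 mL total → factor 15/2.5 = 6
Step 2: 100 μL + 900 μL = 1000 μL total → factor 1000/100 = 10
Step 3: 0.8 mL brought to 2 mL → factor 2/0.8 = 2.5
Step 4: unknown factor x
Product of known-step factors = 150
Overall factor = 4.00 mM / (5.33 × 10^3 nM) = 750.47
x = 750.47 / 150 = 5.00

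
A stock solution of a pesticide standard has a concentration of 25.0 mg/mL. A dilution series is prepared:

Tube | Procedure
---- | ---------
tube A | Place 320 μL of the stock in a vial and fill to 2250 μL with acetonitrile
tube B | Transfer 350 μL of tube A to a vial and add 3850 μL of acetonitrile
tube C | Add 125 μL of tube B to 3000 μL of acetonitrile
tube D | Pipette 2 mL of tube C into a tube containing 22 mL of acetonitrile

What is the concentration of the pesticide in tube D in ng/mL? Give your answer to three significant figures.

Step 1: 320 μL brought to 2250 μL → factor 2250/320 = 7.0312
Step 2: 350 μL + 3850 μL = 4200 μL total → factor 4200/350 = 12
Step 3: 125 μL + 3000 μL = 3125 μL total → factor 3125/125 = 25
Step 4: 2 mL + 22 mL = 24 mL total → factor 24/2 = 12
Overall dilution factor = 7.0312 × 12 × 25 × 12 = 25312
Final = 25.0 mg/mL / 25312 = 0.0009877 mg/mL = 988 ng/mL

988 ng/mL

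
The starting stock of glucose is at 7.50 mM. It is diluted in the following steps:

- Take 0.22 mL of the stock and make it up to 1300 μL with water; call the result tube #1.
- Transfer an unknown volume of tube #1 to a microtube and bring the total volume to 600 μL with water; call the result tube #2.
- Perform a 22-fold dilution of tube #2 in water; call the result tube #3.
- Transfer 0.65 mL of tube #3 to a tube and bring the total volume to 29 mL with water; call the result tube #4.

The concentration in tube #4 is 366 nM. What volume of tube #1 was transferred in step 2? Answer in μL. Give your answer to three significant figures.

170 μL

Step 1: 0.22 mL brought to 1300 μL → factor 1.3/0.22 = 5.9091
Step 2: v brought to 600 μL → factor = 600 μL/v
Step 3: 22-fold → factor 22
Step 4: 0.65 mL brought to 29 mL → factor 29/0.65 = 44.615
Product of known-step factors = 5800
Overall factor = 7.50 mM / (366 nM) = 20492
Step-2 factor = 20492 / 5800 = 3.5331
v = 600 μL / 3.5331 = 170 μL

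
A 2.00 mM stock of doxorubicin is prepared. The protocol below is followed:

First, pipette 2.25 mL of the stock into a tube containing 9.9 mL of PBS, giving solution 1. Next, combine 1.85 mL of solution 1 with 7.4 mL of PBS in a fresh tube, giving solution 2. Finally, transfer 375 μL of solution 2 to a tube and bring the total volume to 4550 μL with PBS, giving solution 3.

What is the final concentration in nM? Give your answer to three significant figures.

Step 1: 2.25 mL + 9.9 mL = 12.15 mL total → factor 12.15/2.25 = 5.4
Step 2: 1.85 mL + 7.4 mL = 9.25 mL total → factor 9.25/1.85 = 5
Step 3: 375 μL brought to 4550 μL → factor 4550/375 = 12.133
Overall dilution factor = 5.4 × 5 × 12.133 = 327.6
Final = 2.00 mM / 327.6 = 0.006105 mM = 6.11 × 10^3 nM

6.11 × 10^3 nM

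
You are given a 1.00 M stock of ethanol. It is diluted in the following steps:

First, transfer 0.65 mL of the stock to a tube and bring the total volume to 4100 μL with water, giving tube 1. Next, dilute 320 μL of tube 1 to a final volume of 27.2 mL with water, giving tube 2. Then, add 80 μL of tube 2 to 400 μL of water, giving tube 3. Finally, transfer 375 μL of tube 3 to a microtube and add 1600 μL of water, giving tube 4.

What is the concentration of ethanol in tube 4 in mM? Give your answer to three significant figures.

Step 1: 0.65 mL brought to 4100 μL → factor 4.1/0.65 = 6.3077
Step 2: 320 μL brought to 27.2 mL → factor 27200/320 = 85
Step 3: 80 μL + 400 μL = 480 μL total → factor 480/80 = 6
Step 4: 375 μL + 1600 μL = 1975 μL total → factor 1975/375 = 5.2667
Overall dilution factor = 6.3077 × 85 × 6 × 5.2667 = 16942
Final = 1.00 M / 16942 = 5.902 × 10^-5 M = 0.0590 mM

0.0590 mM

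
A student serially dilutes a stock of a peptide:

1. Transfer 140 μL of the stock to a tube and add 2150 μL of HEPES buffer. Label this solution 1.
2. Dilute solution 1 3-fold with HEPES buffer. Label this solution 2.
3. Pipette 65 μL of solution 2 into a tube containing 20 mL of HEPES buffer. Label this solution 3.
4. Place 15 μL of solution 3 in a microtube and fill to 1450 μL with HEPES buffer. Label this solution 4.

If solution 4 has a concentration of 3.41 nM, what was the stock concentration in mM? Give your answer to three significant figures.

4.99 mM

Step 1: 140 μL + 2150 μL = 2290 μL total → factor 2290/140 = 16.357
Step 2: 3-fold → factor 3
Step 3: 65 μL + 20 mL = 20065 μL total → factor 20065/65 = 308.69
Step 4: 15 μL brought to 1450 μL → factor 1450/15 = 96.667
Overall dilution factor = 16.357 × 3 × 308.69 × 96.667 = 1.4643 × 10^6
Stock = 3.41 nM × 1.4643 × 10^6 = 4.993 × 10^6 nM = 4.99 mM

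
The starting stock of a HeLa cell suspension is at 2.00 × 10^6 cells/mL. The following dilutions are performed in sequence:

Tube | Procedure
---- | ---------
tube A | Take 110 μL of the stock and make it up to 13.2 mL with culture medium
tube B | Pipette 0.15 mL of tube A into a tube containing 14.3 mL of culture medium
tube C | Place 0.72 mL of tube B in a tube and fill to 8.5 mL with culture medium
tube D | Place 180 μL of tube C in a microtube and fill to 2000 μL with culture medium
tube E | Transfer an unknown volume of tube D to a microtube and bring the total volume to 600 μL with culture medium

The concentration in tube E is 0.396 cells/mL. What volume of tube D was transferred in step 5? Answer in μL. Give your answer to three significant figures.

180 μL

Step 1: 110 μL brought to 13.2 mL → factor 13200/110 = 120
Step 2: 0.15 mL + 14.3 mL = 14.45 mL total → factor 14.45/0.15 = 96.333
Step 3: 0.72 mL brought to 8.5 mL → factor 8.5/0.72 = 11.806
Step 4: 180 μL brought to 2000 μL → factor 2000/180 = 11.111
Step 5: v brought to 600 μL → factor = 600 μL/v
Product of known-step factors = 1.5164 × 10^6
Overall factor = 2.00 × 10^6 cells/mL / (0.396 cells/mL) = 5.0505 × 10^6
Step-5 factor = 5.0505 × 10^6 / 1.5164 × 10^6 = 3.3307
v = 600 μL / 3.3307 = 180 μL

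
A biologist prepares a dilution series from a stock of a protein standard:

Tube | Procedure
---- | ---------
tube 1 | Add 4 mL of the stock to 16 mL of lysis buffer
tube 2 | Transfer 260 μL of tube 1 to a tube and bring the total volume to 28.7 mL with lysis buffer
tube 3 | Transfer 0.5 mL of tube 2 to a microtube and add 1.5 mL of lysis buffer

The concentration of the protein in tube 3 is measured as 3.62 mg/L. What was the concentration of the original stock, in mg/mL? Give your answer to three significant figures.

7.99 mg/mL

Step 1: 4 mL + 16 mL = 20 mL total → factor 20/4 = 5
Step 2: 260 μL brought to 28.7 mL → factor 28700/260 = 110.38
Step 3: 0.5 mL + 1.5 mL = 2 mL total → factor 2/0.5 = 4
Overall dilution factor = 5 × 110.38 × 4 = 2207.7
Stock = 3.62 mg/L × 2207.7 = 7992 mg/L = 7.99 mg/mL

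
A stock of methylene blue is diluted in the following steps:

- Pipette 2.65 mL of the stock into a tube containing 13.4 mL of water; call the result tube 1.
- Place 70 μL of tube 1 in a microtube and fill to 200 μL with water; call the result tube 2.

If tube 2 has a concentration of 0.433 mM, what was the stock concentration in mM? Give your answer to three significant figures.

Step 1: 2.65 mL + 13.4 mL = 16.05 mL total → factor 16.05/2.65 = 6.0566
Step 2: 70 μL brought to 200 μL → factor 200/70 = 2.8571
Overall dilution factor = 6.0566 × 2.8571 = 17.305
Stock = 0.433 mM × 17.305 = 7.49 mM

7.49 mM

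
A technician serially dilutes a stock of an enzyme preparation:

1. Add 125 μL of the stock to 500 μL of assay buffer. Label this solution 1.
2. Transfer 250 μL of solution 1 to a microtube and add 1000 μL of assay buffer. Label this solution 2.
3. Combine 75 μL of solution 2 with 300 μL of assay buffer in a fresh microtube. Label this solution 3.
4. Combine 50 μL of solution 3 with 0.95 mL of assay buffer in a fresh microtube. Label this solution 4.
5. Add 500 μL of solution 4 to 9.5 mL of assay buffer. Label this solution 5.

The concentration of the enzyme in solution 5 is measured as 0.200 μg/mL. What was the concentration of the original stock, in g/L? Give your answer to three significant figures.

10.0 g/L

Step 1: 125 μL + 500 μL = 625 μL total → factor 625/125 = 5
Step 2: 250 μL + 1000 μL = 1250 μL total → factor 1250/250 = 5
Step 3: 75 μL + 300 μL = 375 μL total → factor 375/75 = 5
Step 4: 50 μL + 0.95 mL = 1000 μL total → factor 1000/50 = 20
Step 5: 500 μL + 9.5 mL = 10000 μL total → factor 10000/500 = 20
Overall dilution factor = 5 × 5 × 5 × 20 × 20 = 50000
Stock = 0.200 μg/mL × 50000 = 1.000 × 10^4 μg/mL = 10.0 g/L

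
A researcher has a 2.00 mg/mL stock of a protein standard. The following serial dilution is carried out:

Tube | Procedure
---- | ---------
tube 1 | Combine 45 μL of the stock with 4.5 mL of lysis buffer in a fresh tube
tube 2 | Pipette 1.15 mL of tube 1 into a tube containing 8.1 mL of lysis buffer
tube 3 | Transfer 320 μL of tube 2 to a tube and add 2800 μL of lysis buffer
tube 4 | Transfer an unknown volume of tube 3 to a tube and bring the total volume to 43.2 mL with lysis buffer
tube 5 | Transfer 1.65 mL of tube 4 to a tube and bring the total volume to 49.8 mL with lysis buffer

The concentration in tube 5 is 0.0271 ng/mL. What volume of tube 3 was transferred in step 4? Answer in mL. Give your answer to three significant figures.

0.140 mL

Step 1: 45 μL + 4.5 mL = 4545 μL total → factor 4545/45 = 101
Step 2: 1.15 mL + 8.1 mL = 9.25 mL total → factor 9.25/1.15 = 8.0435
Step 3: 320 μL + 2800 μL = 3120 μL total → factor 3120/320 = 9.75
Step 4: v brought to 43.2 mL → factor = 43.2 mL/v
Step 5: 1.65 mL brought to 49.8 mL → factor 49.8/1.65 = 30.182
Product of known-step factors = 2.3906 × 10^5
Overall factor = 2.00 mg/mL / (0.0271 ng/mL) = 7.3801 × 10^7
Step-4 factor = 7.3801 × 10^7 / 2.3906 × 10^5 = 308.71
v = 43.2 mL / 308.71 = 0.140 mL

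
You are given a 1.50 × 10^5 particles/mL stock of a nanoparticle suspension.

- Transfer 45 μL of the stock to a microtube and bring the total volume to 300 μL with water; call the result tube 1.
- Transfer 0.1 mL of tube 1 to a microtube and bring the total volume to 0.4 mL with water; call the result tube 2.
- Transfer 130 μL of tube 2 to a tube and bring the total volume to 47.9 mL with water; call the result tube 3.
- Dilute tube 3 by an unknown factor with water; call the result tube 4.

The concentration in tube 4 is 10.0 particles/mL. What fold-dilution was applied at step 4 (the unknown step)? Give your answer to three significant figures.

1.53-fold

Step 1: 45 μL brought to 300 μL → factor 300/45 = 6.6667
Step 2: 0.1 mL brought to 0.4 mL → factor 0.4/0.1 = 4
Step 3: 130 μL brought to 47.9 mL → factor 47900/130 = 368.46
Step 4: unknown factor x
Product of known-step factors = 9825.6
Overall factor = 1.50 × 10^5 particles/mL / (10.0 particles/mL) = 15000
x = 15000 / 9825.6 = 1.53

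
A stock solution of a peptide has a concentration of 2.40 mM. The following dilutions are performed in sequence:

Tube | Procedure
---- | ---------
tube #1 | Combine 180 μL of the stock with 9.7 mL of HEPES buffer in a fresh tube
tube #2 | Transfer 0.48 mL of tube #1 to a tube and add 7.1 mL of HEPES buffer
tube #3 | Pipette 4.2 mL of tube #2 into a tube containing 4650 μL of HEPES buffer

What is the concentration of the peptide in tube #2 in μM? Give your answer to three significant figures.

Step 1: 180 μL + 9.7 mL = 9880 μL total → factor 9880/180 = 54.889
Step 2: 0.48 mL + 7.1 mL = 7.58 mL total → factor 7.58/0.48 = 15.792
Dilution factor through tube #2 = 54.889 × 15.792 = 866.79
[tube #2] = 2.40 mM / 866.79 = 0.002769 mM = 2.77 μM

2.77 μM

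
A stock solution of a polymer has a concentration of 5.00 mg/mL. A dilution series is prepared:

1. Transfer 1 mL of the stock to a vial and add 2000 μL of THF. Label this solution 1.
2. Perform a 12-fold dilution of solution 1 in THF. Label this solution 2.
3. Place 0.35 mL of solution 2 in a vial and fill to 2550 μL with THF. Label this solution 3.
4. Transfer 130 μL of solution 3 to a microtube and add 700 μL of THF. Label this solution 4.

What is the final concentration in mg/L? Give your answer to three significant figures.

Step 1: 1 mL + 2000 μL = 3 mL total → factor 3/1 = 3
Step 2: 12-fold → factor 12
Step 3: 0.35 mL brought to 2550 μL → factor 2.55/0.35 = 7.2857
Step 4: 130 μL + 700 μL = 830 μL total → factor 830/130 = 6.3846
Overall dilution factor = 3 × 12 × 7.2857 × 6.3846 = 1674.6
Final = 5.00 mg/mL / 1674.6 = 0.002986 mg/mL = 2.99 mg/L

2.99 mg/L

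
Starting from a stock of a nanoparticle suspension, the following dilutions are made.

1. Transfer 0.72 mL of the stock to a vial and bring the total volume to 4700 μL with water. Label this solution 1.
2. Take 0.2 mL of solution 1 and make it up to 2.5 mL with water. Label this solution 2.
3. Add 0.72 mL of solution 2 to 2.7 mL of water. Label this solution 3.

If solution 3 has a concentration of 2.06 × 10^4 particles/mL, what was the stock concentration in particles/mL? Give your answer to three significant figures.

Step 1: 0.72 mL brought to 4700 μL → factor 4.7/0.72 = 6.5278
Step 2: 0.2 mL brought to 2.5 mL → factor 2.5/0.2 = 12.5
Step 3: 0.72 mL + 2.7 mL = 3.42 mL total → factor 3.42/0.72 = 4.75
Overall dilution factor = 6.5278 × 12.5 × 4.75 = 387.59
Stock = 2.06 × 10^4 particles/mL × 387.59 = 7.98 × 10^6 particles/mL

7.98 × 10^6 particles/mL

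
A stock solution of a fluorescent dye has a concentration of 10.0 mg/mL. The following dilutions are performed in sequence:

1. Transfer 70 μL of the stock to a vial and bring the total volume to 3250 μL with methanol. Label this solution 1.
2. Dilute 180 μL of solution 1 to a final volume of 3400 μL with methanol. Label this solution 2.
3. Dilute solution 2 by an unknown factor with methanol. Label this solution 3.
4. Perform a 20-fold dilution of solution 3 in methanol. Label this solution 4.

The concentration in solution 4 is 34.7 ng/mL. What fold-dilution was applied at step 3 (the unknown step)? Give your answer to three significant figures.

Step 1: 70 μL brought to 3250 μL → factor 3250/70 = 46.429
Step 2: 180 μL brought to 3400 μL → factor 3400/180 = 18.889
Step 3: unknown factor x
Step 4: 20-fold → factor 20
Product of known-step factors = 17540
Overall factor = 10.0 mg/mL / (34.7 ng/mL) = 2.8818 × 10^5
x = 2.8818 × 10^5 / 17540 = 16.4

16.4-fold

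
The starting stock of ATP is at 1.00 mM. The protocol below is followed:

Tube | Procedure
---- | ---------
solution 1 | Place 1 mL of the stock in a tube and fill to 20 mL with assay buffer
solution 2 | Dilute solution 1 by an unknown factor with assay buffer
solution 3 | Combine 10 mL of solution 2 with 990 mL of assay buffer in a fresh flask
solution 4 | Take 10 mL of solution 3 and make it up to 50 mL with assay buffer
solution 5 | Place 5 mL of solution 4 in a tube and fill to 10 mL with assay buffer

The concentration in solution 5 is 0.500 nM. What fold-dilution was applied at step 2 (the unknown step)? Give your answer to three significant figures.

Step 1: 1 mL brought to 20 mL → factor 20/1 = 20
Step 2: unknown factor x
Step 3: 10 mL + 990 mL = 1000 mL total → factor 1000/10 = 100
Step 4: 10 mL brought to 50 mL → factor 50/10 = 5
Step 5: 5 mL brought to 10 mL → factor 10/5 = 2
Product of known-step factors = 20000
Overall factor = 1.00 mM / (0.500 nM) = 2 × 10^6
x = 2 × 10^6 / 20000 = 100

100-fold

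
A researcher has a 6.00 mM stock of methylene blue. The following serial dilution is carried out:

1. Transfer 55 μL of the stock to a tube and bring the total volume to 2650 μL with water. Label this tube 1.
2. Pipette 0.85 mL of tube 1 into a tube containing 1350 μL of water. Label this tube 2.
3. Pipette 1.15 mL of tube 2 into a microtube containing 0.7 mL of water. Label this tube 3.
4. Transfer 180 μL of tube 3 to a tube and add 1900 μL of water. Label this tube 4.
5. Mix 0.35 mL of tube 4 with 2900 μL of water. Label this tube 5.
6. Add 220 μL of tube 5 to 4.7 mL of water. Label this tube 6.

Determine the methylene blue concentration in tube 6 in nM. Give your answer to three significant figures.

12.5 nM

Step 1: 55 μL brought to 2650 μL → factor 2650/55 = 48.182
Step 2: 0.85 mL + 1350 μL = 2.2 mL total → factor 2.2/0.85 = 2.5882
Step 3: 1.15 mL + 0.7 mL = 1.85 mL total → factor 1.85/1.15 = 1.6087
Step 4: 180 μL + 1900 μL = 2080 μL total → factor 2080/180 = 11.556
Step 5: 0.35 mL + 2900 μL = 3.25 mL total → factor 3.25/0.35 = 9.2857
Step 6: 220 μL + 4.7 mL = 4920 μL total → factor 4920/220 = 22.364
Overall dilution factor = 48.182 × 2.5882 × 1.6087 × 11.556 × 9.2857 × 22.364 = 4.814 × 10^5
Final = 6.00 mM / 4.814 × 10^5 = 1.246 × 10^-5 mM = 12.5 nM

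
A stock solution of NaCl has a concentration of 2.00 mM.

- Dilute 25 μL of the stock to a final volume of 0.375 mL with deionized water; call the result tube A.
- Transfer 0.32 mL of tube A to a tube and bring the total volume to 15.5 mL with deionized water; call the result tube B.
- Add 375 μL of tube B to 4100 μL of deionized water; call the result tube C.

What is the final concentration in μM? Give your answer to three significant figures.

Step 1: 25 μL brought to 0.375 mL → factor 375/25 = 15
Step 2: 0.32 mL brought to 15.5 mL → factor 15.5/0.32 = 48.438
Step 3: 375 μL + 4100 μL = 4475 μL total → factor 4475/375 = 11.933
Overall dilution factor = 15 × 48.438 × 11.933 = 8670.3
Final = 2.00 mM / 8670.3 = 0.0002307 mM = 0.231 μM

0.231 μM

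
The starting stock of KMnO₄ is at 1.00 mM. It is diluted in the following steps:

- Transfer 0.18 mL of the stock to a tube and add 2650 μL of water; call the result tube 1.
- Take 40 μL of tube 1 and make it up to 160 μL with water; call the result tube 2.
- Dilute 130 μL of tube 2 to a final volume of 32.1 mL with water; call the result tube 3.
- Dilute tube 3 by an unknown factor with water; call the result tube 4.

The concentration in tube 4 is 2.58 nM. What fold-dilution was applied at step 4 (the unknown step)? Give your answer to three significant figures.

25.0-fold

Step 1: 0.18 mL + 2650 μL = 2.83 mL total → factor 2.83/0.18 = 15.722
Step 2: 40 μL brought to 160 μL → factor 160/40 = 4
Step 3: 130 μL brought to 32.1 mL → factor 32100/130 = 246.92
Step 4: unknown factor x
Product of known-step factors = 15529
Overall factor = 1.00 mM / (2.58 nM) = 3.876 × 10^5
x = 3.876 × 10^5 / 15529 = 25.0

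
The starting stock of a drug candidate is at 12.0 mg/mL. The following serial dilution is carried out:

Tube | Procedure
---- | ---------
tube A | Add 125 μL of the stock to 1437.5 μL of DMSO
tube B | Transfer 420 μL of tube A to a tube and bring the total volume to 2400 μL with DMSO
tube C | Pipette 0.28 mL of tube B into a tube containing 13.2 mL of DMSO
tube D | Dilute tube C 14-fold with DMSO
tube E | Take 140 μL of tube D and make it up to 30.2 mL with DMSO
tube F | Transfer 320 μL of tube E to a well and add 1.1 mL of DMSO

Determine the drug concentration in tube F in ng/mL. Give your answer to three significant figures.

0.260 ng/mL

Step 1: 125 μL + 1437.5 μL = 1562.5 μL total → factor 1562.5/125 = 12.5
Step 2: 420 μL brought to 2400 μL → factor 2400/420 = 5.7143
Step 3: 0.28 mL + 13.2 mL = 13.48 mL total → factor 13.48/0.28 = 48.143
Step 4: 14-fold → factor 14
Step 5: 140 μL brought to 30.2 mL → factor 30200/140 = 215.71
Step 6: 320 μL + 1.1 mL = 1420 μL total → factor 1420/320 = 4.4375
Overall dilution factor = 12.5 × 5.7143 × 48.143 × 14 × 215.71 × 4.4375 = 4.6084 × 10^7
Final = 12.0 mg/mL / 4.6084 × 10^7 = 2.604 × 10^-7 mg/mL = 0.260 ng/mL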